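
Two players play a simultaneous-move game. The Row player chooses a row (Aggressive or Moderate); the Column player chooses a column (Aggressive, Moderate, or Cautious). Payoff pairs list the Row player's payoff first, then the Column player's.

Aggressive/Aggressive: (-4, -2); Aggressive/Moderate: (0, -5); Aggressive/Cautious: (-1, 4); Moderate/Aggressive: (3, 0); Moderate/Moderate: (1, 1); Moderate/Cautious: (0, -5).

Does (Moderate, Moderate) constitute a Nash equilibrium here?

Yes

Holding the Column player at Moderate: the Row player gets 1 from Moderate, versus 0 from Aggressive. No profitable deviation for the Row player.
Holding the Row player at Moderate: the Column player gets 1 from Moderate, versus 0 from Aggressive, -5 from Cautious. No profitable deviation for the Column player either.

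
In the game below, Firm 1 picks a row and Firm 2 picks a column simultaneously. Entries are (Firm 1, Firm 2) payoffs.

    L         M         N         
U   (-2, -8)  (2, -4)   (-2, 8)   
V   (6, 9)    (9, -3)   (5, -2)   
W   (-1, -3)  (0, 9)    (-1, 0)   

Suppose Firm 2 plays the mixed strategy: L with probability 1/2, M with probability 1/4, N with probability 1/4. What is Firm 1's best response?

V

Firm 1's best reply maximizes expected payoff against the mix.
U: (1/2)·(-2) + (1/4)·2 + (1/4)·(-2) = -1
V: (1/2)·6 + (1/4)·9 + (1/4)·5 = 13/2
W: (1/2)·(-1) + (1/4)·0 + (1/4)·(-1) = -3/4
Highest expected payoff is 13/2, from V.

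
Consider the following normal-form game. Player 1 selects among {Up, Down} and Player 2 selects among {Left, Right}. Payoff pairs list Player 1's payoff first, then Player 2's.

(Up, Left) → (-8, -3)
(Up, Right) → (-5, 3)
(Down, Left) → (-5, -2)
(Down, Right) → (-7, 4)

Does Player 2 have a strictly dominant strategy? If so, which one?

Check whether one of Player 2's strategies beats all alternatives regardless of what the opponent does.
Right strictly dominates: vs Up: 3 > -3; vs Down: 4 > -2.

Right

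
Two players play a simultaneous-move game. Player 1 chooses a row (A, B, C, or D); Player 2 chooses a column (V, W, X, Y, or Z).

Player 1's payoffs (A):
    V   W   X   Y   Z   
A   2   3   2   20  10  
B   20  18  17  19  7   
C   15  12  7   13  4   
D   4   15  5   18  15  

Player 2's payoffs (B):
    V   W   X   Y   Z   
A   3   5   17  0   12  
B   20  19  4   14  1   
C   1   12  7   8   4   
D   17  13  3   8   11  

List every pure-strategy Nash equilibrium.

(B, V)

A profile is a Nash equilibrium when each player is best-responding to the other.
Player 1's best responses — vs V: B (payoff 20); vs W: B (payoff 18); vs X: B (payoff 17); vs Y: A (payoff 20); vs Z: D (payoff 15).
Player 2's best responses — vs A: X (payoff 17); vs B: V (payoff 20); vs C: W (payoff 12); vs D: V (payoff 17).
The only mutual best response is (B, V); neither player gains by switching there.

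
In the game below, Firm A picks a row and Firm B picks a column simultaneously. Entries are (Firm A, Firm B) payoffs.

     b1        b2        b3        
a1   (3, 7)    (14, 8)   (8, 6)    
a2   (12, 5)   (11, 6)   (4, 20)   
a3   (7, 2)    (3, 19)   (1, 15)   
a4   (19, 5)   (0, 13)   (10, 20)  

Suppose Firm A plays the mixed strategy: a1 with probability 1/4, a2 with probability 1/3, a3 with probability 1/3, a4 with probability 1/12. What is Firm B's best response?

Firm B's best reply maximizes expected payoff against the mix.
b1: (1/4)·7 + (1/3)·5 + (1/3)·2 + (1/12)·5 = 9/2
b2: (1/4)·8 + (1/3)·6 + (1/3)·19 + (1/12)·13 = 137/12
b3: (1/4)·6 + (1/3)·20 + (1/3)·15 + (1/12)·20 = 89/6
Highest expected payoff is 89/6, from b3.

b3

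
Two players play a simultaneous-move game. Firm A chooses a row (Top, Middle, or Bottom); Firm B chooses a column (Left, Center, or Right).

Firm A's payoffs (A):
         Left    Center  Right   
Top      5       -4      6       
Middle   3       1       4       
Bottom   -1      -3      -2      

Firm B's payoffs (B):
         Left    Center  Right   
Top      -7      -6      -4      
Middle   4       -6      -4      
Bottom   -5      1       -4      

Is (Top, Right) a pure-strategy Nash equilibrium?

Holding Firm B at Right: Firm A gets 6 from Top, versus 4 from Middle, -2 from Bottom. No profitable deviation for Firm A.
Holding Firm A at Top: Firm B gets -4 from Right, versus -7 from Left, -6 from Center. No profitable deviation for Firm B either.

Yes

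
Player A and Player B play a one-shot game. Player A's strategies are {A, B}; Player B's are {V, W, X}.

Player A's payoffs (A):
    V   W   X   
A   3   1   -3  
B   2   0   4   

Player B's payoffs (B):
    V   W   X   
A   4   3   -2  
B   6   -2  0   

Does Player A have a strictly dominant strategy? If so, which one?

None

Check whether one of Player A's strategies beats all alternatives regardless of what the opponent does.
A is not dominant: against X, B gives 4 > -3.
B is not dominant: against V, A gives 3 > 2.
No single strategy is best against every opponent action.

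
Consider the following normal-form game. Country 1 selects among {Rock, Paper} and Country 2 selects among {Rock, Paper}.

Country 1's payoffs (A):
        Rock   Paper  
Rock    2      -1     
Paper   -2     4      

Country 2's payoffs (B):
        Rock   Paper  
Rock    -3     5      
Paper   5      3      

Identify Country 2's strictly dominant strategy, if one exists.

No strictly dominant strategy

Check whether one of Country 2's strategies beats all alternatives regardless of what the opponent does.
Rock is not dominant: against Rock, Paper gives 5 > -3.
Paper is not dominant: against Paper, Rock gives 5 > 3.
No single strategy is best against every opponent action.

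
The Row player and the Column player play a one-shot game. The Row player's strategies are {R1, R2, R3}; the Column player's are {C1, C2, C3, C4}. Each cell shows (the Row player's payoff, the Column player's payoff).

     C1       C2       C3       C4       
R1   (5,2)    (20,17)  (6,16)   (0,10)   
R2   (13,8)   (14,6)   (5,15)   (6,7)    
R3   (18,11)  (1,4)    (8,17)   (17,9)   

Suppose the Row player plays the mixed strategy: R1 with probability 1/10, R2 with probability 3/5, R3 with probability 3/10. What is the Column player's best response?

The Column player's best reply maximizes expected payoff against the mix.
C1: (1/10)·2 + (3/5)·8 + (3/10)·11 = 83/10
C2: (1/10)·17 + (3/5)·6 + (3/10)·4 = 13/2
C3: (1/10)·16 + (3/5)·15 + (3/10)·17 = 157/10
C4: (1/10)·10 + (3/5)·7 + (3/10)·9 = 79/10
Highest expected payoff is 157/10, from C3.

C3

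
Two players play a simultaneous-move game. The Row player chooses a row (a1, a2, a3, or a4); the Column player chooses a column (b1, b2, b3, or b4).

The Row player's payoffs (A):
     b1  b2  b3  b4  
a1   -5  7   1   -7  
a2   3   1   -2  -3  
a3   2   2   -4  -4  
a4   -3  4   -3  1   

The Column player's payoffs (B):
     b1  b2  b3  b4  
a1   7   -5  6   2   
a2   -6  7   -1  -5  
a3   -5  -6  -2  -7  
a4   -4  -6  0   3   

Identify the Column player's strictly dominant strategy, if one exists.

No strictly dominant strategy

A strategy is strictly dominant if it gives the Column player a strictly higher payoff than every other strategy, against every choice by the opponent.
b1 is not dominant: against a2, b2 gives 7 > -6.
b2 is not dominant: against a1, b1 gives 7 > -5.
b3 is not dominant: against a1, b1 gives 7 > 6.
b4 is not dominant: against a1, b1 gives 7 > 2.
No single strategy is best against every opponent action.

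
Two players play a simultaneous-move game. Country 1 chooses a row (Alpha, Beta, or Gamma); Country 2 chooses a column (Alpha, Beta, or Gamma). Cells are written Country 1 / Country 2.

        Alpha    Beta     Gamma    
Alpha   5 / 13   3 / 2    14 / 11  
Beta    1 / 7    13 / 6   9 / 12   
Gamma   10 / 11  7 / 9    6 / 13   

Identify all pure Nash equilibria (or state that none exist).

A profile is a Nash equilibrium when each player is best-responding to the other.
Country 1's best responses — vs Alpha: Gamma (payoff 10); vs Beta: Beta (payoff 13); vs Gamma: Alpha (payoff 14).
Country 2's best responses — vs Alpha: Alpha (payoff 13); vs Beta: Gamma (payoff 12); vs Gamma: Gamma (payoff 13).
No cell has both players best-responding. For instance, Country 1's best reply to Beta is Beta, but against Beta Country 2 prefers Gamma over Beta.

No pure-strategy Nash equilibrium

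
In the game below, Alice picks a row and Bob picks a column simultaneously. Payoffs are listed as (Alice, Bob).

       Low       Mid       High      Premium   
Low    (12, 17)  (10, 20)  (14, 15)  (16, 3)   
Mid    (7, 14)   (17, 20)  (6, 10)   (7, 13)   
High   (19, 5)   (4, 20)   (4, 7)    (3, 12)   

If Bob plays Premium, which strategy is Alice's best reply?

With Bob fixed at Premium, Alice's payoffs are: Low → 16, Mid → 7, High → 3.
The maximum is 16, achieved by Low.

Low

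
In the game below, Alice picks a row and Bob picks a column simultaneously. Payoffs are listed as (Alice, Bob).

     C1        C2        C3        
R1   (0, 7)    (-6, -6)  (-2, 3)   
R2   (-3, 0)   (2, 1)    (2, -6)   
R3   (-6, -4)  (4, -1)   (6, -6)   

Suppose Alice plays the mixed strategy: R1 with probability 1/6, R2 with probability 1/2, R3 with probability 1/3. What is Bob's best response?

Bob's best reply maximizes expected payoff against the mix.
C1: (1/6)·7 + (1/2)·0 + (1/3)·(-4) = -1/6
C2: (1/6)·(-6) + (1/2)·1 + (1/3)·(-1) = -5/6
C3: (1/6)·3 + (1/2)·(-6) + (1/3)·(-6) = -9/2
Highest expected payoff is -1/6, from C1.

C1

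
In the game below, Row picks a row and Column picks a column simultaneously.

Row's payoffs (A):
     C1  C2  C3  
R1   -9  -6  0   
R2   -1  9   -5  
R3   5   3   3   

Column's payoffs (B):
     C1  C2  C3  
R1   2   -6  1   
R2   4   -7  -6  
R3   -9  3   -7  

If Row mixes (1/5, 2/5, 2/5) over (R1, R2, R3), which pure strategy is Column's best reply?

C1

Column's best reply maximizes expected payoff against the mix.
C1: (1/5)·2 + (2/5)·4 + (2/5)·(-9) = -8/5
C2: (1/5)·(-6) + (2/5)·(-7) + (2/5)·3 = -14/5
C3: (1/5)·1 + (2/5)·(-6) + (2/5)·(-7) = -5
Highest expected payoff is -8/5, from C1.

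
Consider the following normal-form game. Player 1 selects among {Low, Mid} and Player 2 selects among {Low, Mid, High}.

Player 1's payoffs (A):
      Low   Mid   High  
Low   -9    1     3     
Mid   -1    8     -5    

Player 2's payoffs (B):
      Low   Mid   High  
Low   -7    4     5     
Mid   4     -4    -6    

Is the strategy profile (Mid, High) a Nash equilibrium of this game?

No

Holding Player 2 at High: Player 1 gets -5 from Mid but could get 3 by switching to Low. Player 1 has a profitable deviation.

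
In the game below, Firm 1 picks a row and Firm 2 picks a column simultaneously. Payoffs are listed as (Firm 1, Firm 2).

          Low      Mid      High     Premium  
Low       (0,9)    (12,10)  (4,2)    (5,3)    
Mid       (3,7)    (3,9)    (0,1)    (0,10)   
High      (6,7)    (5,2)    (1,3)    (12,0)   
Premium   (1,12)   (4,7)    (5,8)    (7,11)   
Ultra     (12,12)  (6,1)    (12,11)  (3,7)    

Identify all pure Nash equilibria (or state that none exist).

(Low, Mid) and (Ultra, Low)

Check mutual best responses: a cell is a NE iff neither player can gain by unilaterally deviating.
Firm 1's best responses — vs Low: Ultra (payoff 12); vs Mid: Low (payoff 12); vs High: Ultra (payoff 12); vs Premium: High (payoff 12).
Firm 2's best responses — vs Low: Mid (payoff 10); vs Mid: Premium (payoff 10); vs High: Low (payoff 7); vs Premium: Low (payoff 12); vs Ultra: Low (payoff 12).
Mutual best responses occur at (Low, Mid) and (Ultra, Low); at each, neither player gains by switching.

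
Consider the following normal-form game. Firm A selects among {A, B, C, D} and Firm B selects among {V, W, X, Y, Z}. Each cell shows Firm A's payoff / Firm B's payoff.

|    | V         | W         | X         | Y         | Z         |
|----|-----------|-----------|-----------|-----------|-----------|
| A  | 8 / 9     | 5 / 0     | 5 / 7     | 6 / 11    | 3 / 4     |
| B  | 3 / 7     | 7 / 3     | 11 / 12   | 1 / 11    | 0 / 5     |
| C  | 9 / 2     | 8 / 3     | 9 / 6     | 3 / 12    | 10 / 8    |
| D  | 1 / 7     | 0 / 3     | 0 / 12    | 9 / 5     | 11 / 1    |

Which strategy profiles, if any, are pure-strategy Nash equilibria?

A profile is a Nash equilibrium when each player is best-responding to the other.
Firm A's best responses — vs V: C (payoff 9); vs W: C (payoff 8); vs X: B (payoff 11); vs Y: D (payoff 9); vs Z: D (payoff 11).
Firm B's best responses — vs A: Y (payoff 11); vs B: X (payoff 12); vs C: Y (payoff 12); vs D: X (payoff 12).
The only mutual best response is (B, X); neither player gains by switching there.

(B, X)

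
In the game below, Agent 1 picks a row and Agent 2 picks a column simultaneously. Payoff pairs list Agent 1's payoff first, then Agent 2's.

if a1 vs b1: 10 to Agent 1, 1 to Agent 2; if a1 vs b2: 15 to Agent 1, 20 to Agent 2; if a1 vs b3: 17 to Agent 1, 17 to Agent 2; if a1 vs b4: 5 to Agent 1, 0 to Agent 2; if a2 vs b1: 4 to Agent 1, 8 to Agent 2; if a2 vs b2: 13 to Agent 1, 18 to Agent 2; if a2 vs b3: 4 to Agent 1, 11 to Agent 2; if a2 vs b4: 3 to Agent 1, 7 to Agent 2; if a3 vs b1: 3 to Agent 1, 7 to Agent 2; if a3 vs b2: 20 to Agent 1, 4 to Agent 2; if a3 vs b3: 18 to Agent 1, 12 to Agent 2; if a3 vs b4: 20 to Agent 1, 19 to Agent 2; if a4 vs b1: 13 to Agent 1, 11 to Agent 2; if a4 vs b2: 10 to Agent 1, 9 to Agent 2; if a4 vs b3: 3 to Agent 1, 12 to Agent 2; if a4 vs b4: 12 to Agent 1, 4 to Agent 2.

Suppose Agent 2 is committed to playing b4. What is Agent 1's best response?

With Agent 2 fixed at b4, Agent 1's payoffs are: a1 → 5, a2 → 3, a3 → 20, a4 → 12.
The maximum is 20, achieved by a3.

a3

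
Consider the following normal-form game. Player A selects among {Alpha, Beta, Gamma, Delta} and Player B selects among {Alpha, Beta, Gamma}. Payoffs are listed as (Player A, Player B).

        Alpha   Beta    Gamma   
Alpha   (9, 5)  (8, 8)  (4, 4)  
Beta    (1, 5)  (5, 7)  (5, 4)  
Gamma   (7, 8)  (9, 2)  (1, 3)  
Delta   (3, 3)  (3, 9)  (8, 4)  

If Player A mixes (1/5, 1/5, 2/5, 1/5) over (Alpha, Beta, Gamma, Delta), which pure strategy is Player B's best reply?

Alpha

Compute Player B's expected payoff from each pure strategy against the given mix.
Alpha: (1/5)·5 + (1/5)·5 + (2/5)·8 + (1/5)·3 = 29/5
Beta: (1/5)·8 + (1/5)·7 + (2/5)·2 + (1/5)·9 = 28/5
Gamma: (1/5)·4 + (1/5)·4 + (2/5)·3 + (1/5)·4 = 18/5
Highest expected payoff is 29/5, from Alpha.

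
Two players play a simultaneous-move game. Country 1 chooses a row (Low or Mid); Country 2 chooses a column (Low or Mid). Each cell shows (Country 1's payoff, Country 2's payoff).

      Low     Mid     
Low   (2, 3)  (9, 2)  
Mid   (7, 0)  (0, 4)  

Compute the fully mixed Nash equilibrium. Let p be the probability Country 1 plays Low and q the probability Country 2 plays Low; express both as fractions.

p = 4/5, q = 9/14

Each player's mixing probability is pinned down by making the *other* player indifferent.
Country 2 indifferent between Low and Mid: p·3 + (1−p)·0 = p·2 + (1−p)·4 ⟹ 0 + 3p = 4 + (-2)p ⟹ p = 4/5.
Country 1 indifferent between Low and Mid: q·2 + (1−q)·9 = q·7 + (1−q)·0 ⟹ 9 + (-7)q = 0 + 7q ⟹ q = 9/14.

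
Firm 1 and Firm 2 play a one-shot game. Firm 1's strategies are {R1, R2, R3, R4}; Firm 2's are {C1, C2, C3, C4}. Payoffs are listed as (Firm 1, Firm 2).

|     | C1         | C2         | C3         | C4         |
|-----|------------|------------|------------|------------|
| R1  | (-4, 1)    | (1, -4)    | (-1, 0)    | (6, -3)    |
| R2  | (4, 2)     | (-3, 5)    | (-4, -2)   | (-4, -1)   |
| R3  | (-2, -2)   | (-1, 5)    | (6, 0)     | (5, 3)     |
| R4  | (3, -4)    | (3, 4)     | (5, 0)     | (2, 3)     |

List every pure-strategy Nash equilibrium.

Find each player's best response to every opponent strategy; NE are the intersections.
Firm 1's best responses — vs C1: R2 (payoff 4); vs C2: R4 (payoff 3); vs C3: R3 (payoff 6); vs C4: R1 (payoff 6).
Firm 2's best responses — vs R1: C1 (payoff 1); vs R2: C2 (payoff 5); vs R3: C2 (payoff 5); vs R4: C2 (payoff 4).
The only mutual best response is (R4, C2); neither player gains by switching there.

(R4, C2)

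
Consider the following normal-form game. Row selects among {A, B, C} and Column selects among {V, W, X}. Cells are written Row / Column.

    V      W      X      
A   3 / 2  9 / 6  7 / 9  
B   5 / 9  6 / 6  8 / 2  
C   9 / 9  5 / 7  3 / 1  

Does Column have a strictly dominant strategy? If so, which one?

Check whether one of Column's strategies beats all alternatives regardless of what the opponent does.
V is not dominant: against A, W gives 6 > 2.
W is not dominant: against A, X gives 9 > 6.
X is not dominant: against B, V gives 9 > 2.
No single strategy is best against every opponent action.

None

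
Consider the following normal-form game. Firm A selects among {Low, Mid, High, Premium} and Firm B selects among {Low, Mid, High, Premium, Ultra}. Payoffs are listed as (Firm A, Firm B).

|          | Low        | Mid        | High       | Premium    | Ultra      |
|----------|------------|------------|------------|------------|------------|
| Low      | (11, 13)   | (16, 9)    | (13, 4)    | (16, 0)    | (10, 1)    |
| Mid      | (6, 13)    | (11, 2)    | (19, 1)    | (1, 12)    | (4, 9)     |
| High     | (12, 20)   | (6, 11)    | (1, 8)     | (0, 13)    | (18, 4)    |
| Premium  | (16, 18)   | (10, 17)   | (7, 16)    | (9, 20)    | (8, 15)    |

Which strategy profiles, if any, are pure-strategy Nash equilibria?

A profile is a Nash equilibrium when each player is best-responding to the other.
Firm A's best responses — vs Low: Premium (payoff 16); vs Mid: Low (payoff 16); vs High: Mid (payoff 19); vs Premium: Low (payoff 16); vs Ultra: High (payoff 18).
Firm B's best responses — vs Low: Low (payoff 13); vs Mid: Low (payoff 13); vs High: Low (payoff 20); vs Premium: Premium (payoff 20).
No cell has both players best-responding. For instance, Firm A's best reply to Ultra is High, but against High Firm B prefers Low over Ultra.

No pure-strategy Nash equilibrium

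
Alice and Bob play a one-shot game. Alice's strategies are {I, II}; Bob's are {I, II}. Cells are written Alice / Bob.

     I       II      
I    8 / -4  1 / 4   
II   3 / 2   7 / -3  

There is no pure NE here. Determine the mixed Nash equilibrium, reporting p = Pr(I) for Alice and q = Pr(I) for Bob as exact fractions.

Each player's mixing probability is pinned down by making the *other* player indifferent.
Bob indifferent between I and II: p·(-4) + (1−p)·2 = p·4 + (1−p)·(-3) ⟹ 2 + (-6)p = (-3) + 7p ⟹ p = 5/13.
Alice indifferent between I and II: q·8 + (1−q)·1 = q·3 + (1−q)·7 ⟹ 1 + 7q = 7 + (-4)q ⟹ q = 6/11.

p = 5/13, q = 6/11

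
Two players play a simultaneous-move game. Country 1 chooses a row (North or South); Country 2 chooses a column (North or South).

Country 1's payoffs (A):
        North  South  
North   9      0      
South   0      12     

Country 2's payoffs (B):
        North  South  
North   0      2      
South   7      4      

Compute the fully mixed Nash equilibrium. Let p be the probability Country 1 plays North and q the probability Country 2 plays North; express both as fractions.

p = 3/5, q = 4/7

In a mixed NE each player is indifferent between their pure strategies, so the opponent's mix sets the indifference.
Country 2 indifferent between North and South: p·0 + (1−p)·7 = p·2 + (1−p)·4 ⟹ 7 + (-7)p = 4 + (-2)p ⟹ p = 3/5.
Country 1 indifferent between North and South: q·9 + (1−q)·0 = q·0 + (1−q)·12 ⟹ 0 + 9q = 12 + (-12)q ⟹ q = 4/7.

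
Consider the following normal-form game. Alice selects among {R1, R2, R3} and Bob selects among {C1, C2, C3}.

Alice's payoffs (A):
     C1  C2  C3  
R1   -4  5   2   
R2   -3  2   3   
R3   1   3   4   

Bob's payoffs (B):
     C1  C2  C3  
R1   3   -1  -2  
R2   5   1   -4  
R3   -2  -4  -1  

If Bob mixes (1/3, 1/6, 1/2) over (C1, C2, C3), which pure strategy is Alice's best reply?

Compute Alice's expected payoff from each pure strategy against the given mix.
R1: (1/3)·(-4) + (1/6)·5 + (1/2)·2 = 1/2
R2: (1/3)·(-3) + (1/6)·2 + (1/2)·3 = 5/6
R3: (1/3)·1 + (1/6)·3 + (1/2)·4 = 17/6
Highest expected payoff is 17/6, from R3.

R3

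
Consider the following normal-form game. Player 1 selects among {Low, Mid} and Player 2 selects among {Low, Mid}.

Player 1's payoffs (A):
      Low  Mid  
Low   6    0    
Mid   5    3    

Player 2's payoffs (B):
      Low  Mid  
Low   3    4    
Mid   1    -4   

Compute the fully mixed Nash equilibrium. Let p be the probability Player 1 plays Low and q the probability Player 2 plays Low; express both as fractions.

Each player's mixing probability is pinned down by making the *other* player indifferent.
Player 2 indifferent between Low and Mid: p·3 + (1−p)·1 = p·4 + (1−p)·(-4) ⟹ 1 + 2p = (-4) + 8p ⟹ p = 5/6.
Player 1 indifferent between Low and Mid: q·6 + (1−q)·0 = q·5 + (1−q)·3 ⟹ 0 + 6q = 3 + 2q ⟹ q = 3/4.

p = 5/6, q = 3/4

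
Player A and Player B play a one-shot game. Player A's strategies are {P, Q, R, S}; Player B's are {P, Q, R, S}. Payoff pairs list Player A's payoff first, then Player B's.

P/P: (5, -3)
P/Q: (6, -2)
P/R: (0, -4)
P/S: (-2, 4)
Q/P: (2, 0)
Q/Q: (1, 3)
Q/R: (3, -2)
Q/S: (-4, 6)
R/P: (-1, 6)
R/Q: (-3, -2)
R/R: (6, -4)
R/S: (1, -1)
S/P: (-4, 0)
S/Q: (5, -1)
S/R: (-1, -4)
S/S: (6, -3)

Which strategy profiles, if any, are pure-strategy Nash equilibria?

No pure-strategy Nash equilibrium

Find each player's best response to every opponent strategy; NE are the intersections.
Player A's best responses — vs P: P (payoff 5); vs Q: P (payoff 6); vs R: R (payoff 6); vs S: S (payoff 6).
Player B's best responses — vs P: S (payoff 4); vs Q: S (payoff 6); vs R: P (payoff 6); vs S: P (payoff 0).
No cell has both players best-responding. For instance, Player A's best reply to P is P, but against P Player B prefers S over P.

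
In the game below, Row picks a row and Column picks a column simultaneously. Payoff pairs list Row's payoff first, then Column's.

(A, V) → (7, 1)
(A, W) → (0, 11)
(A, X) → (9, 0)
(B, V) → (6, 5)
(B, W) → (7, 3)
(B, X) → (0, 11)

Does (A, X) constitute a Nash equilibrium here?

Holding Column at X: Row gets 9 from A, versus 0 from B. No profitable deviation for Row.
Holding Row at A: Column gets 0 from X but could get 11 by switching to W. Column has a profitable deviation.

No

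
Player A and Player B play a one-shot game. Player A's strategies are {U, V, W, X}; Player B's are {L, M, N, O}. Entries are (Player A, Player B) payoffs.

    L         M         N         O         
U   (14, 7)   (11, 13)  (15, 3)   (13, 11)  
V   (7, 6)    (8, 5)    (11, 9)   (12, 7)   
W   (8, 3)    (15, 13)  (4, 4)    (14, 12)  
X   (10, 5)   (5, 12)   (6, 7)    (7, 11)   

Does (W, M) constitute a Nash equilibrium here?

Yes

Holding Player B at M: Player A gets 15 from W, versus 11 from U, 8 from V, 5 from X. No profitable deviation for Player A.
Holding Player A at W: Player B gets 13 from M, versus 3 from L, 4 from N, 12 from O. No profitable deviation for Player B either.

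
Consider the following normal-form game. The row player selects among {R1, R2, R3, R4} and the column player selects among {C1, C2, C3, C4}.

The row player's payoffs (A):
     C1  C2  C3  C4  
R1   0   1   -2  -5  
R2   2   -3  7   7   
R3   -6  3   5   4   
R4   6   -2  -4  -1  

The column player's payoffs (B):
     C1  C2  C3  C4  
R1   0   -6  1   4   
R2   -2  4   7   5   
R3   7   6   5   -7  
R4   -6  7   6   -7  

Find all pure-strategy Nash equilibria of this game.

Check mutual best responses: a cell is a NE iff neither player can gain by unilaterally deviating.
The row player's best responses — vs C1: R4 (payoff 6); vs C2: R3 (payoff 3); vs C3: R2 (payoff 7); vs C4: R2 (payoff 7).
The column player's best responses — vs R1: C4 (payoff 4); vs R2: C3 (payoff 7); vs R3: C1 (payoff 7); vs R4: C2 (payoff 7).
The only mutual best response is (R2, C3); neither player gains by switching there.

(R2, C3)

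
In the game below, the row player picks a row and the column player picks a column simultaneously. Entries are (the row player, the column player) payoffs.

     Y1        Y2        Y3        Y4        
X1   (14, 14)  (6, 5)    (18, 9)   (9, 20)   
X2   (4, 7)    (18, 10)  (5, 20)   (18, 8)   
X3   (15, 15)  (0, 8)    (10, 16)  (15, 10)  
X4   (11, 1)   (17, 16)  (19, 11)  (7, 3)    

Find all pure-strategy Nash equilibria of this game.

Find each player's best response to every opponent strategy; NE are the intersections.
The row player's best responses — vs Y1: X3 (payoff 15); vs Y2: X2 (payoff 18); vs Y3: X4 (payoff 19); vs Y4: X2 (payoff 18).
The column player's best responses — vs X1: Y4 (payoff 20); vs X2: Y3 (payoff 20); vs X3: Y3 (payoff 16); vs X4: Y2 (payoff 16).
No cell has both players best-responding. For instance, the row player's best reply to Y4 is X2, but against X2 the column player prefers Y3 over Y4.

No pure-strategy Nash equilibrium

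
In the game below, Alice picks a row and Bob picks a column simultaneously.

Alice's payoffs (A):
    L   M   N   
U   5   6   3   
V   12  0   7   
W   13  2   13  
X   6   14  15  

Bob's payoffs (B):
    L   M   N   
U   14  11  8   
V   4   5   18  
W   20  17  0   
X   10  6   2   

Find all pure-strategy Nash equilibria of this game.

(W, L)

Find each player's best response to every opponent strategy; NE are the intersections.
Alice's best responses — vs L: W (payoff 13); vs M: X (payoff 14); vs N: X (payoff 15).
Bob's best responses — vs U: L (payoff 14); vs V: N (payoff 18); vs W: L (payoff 20); vs X: L (payoff 10).
The only mutual best response is (W, L); neither player gains by switching there.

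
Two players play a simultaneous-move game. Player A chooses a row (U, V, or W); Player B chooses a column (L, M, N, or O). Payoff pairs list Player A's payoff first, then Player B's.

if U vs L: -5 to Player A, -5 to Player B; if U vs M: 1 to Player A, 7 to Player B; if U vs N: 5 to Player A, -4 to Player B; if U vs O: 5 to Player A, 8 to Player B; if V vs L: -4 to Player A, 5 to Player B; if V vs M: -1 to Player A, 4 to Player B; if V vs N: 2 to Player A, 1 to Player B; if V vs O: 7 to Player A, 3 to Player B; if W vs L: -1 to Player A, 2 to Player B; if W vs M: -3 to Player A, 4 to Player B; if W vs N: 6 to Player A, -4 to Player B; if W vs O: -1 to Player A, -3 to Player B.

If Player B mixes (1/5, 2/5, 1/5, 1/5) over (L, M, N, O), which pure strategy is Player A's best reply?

U

Compute Player A's expected payoff from each pure strategy against the given mix.
U: (1/5)·(-5) + (2/5)·1 + (1/5)·5 + (1/5)·5 = 7/5
V: (1/5)·(-4) + (2/5)·(-1) + (1/5)·2 + (1/5)·7 = 3/5
W: (1/5)·(-1) + (2/5)·(-3) + (1/5)·6 + (1/5)·(-1) = -2/5
Highest expected payoff is 7/5, from U.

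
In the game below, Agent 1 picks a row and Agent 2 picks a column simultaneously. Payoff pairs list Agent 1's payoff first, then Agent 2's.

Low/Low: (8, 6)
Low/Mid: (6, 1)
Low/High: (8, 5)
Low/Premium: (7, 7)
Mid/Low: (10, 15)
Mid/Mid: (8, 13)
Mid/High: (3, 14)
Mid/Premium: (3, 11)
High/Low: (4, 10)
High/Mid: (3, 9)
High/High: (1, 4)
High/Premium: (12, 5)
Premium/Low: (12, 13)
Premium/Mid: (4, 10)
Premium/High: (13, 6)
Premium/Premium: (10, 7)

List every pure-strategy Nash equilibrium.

(Premium, Low)

Find each player's best response to every opponent strategy; NE are the intersections.
Agent 1's best responses — vs Low: Premium (payoff 12); vs Mid: Mid (payoff 8); vs High: Premium (payoff 13); vs Premium: High (payoff 12).
Agent 2's best responses — vs Low: Premium (payoff 7); vs Mid: Low (payoff 15); vs High: Low (payoff 10); vs Premium: Low (payoff 13).
The only mutual best response is (Premium, Low); neither player gains by switching there.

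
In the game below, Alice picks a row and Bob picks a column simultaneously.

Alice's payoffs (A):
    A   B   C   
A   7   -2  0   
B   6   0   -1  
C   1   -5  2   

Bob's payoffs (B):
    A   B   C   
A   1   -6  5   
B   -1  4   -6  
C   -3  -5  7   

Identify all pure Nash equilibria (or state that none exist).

Find each player's best response to every opponent strategy; NE are the intersections.
Alice's best responses — vs A: A (payoff 7); vs B: B (payoff 0); vs C: C (payoff 2).
Bob's best responses — vs A: C (payoff 5); vs B: B (payoff 4); vs C: C (payoff 7).
Mutual best responses occur at (B, B) and (C, C); at each, neither player gains by switching.

(B, B) and (C, C)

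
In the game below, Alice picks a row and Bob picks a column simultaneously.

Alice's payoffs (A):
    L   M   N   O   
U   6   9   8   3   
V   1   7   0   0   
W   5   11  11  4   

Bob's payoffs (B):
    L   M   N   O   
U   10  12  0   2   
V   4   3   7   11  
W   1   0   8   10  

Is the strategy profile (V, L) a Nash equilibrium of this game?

No

Holding Bob at L: Alice gets 1 from V but could get 6 by switching to U. Alice has a profitable deviation.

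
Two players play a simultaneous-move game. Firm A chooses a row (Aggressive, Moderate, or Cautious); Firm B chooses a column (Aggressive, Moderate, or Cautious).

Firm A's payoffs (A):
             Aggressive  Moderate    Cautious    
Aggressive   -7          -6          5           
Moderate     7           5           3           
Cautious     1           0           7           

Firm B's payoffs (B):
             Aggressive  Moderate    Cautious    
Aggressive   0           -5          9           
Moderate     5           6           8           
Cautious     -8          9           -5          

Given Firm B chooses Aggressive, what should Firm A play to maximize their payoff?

With Firm B fixed at Aggressive, Firm A's payoffs are: Aggressive → -7, Moderate → 7, Cautious → 1.
The maximum is 7, achieved by Moderate.

Moderate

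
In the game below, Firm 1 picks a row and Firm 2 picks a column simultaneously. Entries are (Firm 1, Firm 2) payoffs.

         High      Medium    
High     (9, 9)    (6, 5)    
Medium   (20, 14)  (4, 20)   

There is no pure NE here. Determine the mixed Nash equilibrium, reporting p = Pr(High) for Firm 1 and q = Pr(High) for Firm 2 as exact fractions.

In a mixed NE each player is indifferent between their pure strategies, so the opponent's mix sets the indifference.
Firm 2 indifferent between High and Medium: p·9 + (1−p)·14 = p·5 + (1−p)·20 ⟹ 14 + (-5)p = 20 + (-15)p ⟹ p = 3/5.
Firm 1 indifferent between High and Medium: q·9 + (1−q)·6 = q·20 + (1−q)·4 ⟹ 6 + 3q = 4 + 16q ⟹ q = 2/13.

p = 3/5, q = 2/13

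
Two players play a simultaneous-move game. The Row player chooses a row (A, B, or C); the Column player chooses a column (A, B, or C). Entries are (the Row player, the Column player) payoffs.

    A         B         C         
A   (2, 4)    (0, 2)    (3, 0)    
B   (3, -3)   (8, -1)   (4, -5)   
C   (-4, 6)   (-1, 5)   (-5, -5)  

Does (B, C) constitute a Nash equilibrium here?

Holding the Column player at C: the Row player gets 4 from B, versus 3 from A, -5 from C. No profitable deviation for the Row player.
Holding the Row player at B: the Column player gets -5 from C but could get -1 by switching to B. The Column player has a profitable deviation.

No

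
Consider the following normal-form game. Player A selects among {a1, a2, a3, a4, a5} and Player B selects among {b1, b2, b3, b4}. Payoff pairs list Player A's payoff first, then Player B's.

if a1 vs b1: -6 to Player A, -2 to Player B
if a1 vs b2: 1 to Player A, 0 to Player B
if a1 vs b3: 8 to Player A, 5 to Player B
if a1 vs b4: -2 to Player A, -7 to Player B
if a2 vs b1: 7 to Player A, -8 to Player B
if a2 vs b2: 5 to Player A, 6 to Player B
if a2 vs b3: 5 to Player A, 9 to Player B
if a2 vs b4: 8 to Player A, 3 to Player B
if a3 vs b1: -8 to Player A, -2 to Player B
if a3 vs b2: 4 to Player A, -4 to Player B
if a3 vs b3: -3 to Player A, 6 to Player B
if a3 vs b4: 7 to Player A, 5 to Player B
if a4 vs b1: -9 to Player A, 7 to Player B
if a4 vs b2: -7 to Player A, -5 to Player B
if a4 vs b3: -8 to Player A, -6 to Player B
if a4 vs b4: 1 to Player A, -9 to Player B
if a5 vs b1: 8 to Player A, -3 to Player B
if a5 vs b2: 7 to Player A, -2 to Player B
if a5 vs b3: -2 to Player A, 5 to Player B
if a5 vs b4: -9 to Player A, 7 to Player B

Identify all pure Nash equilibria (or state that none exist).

A profile is a Nash equilibrium when each player is best-responding to the other.
Player A's best responses — vs b1: a5 (payoff 8); vs b2: a5 (payoff 7); vs b3: a1 (payoff 8); vs b4: a2 (payoff 8).
Player B's best responses — vs a1: b3 (payoff 5); vs a2: b3 (payoff 9); vs a3: b3 (payoff 6); vs a4: b1 (payoff 7); vs a5: b4 (payoff 7).
The only mutual best response is (a1, b3); neither player gains by switching there.

(a1, b3)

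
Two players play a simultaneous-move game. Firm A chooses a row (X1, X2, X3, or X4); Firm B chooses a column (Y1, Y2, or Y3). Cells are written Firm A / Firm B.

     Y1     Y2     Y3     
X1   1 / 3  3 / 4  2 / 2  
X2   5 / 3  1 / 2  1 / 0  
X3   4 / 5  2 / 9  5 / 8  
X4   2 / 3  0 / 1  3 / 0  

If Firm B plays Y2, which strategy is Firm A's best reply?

X1

With Firm B fixed at Y2, Firm A's payoffs are: X1 → 3, X2 → 1, X3 → 2, X4 → 0.
The maximum is 3, achieved by X1.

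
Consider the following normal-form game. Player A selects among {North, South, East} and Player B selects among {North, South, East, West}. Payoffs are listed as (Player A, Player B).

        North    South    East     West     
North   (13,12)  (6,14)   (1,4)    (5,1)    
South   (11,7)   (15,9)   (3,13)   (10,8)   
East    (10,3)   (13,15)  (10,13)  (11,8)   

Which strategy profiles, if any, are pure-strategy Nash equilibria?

None

Check mutual best responses: a cell is a NE iff neither player can gain by unilaterally deviating.
Player A's best responses — vs North: North (payoff 13); vs South: South (payoff 15); vs East: East (payoff 10); vs West: East (payoff 11).
Player B's best responses — vs North: South (payoff 14); vs South: East (payoff 13); vs East: South (payoff 15).
No cell has both players best-responding. For instance, Player A's best reply to East is East, but against East Player B prefers South over East.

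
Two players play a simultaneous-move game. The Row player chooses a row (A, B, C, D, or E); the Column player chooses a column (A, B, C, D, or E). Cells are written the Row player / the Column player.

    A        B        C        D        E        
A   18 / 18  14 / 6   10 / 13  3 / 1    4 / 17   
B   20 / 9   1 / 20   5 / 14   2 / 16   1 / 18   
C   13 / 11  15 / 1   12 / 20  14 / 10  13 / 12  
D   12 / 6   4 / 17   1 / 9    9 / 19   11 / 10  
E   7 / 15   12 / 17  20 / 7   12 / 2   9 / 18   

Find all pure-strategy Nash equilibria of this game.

No pure-strategy Nash equilibrium

A profile is a Nash equilibrium when each player is best-responding to the other.
The Row player's best responses — vs A: B (payoff 20); vs B: C (payoff 15); vs C: E (payoff 20); vs D: C (payoff 14); vs E: C (payoff 13).
The Column player's best responses — vs A: A (payoff 18); vs B: B (payoff 20); vs C: C (payoff 20); vs D: D (payoff 19); vs E: E (payoff 18).
No cell has both players best-responding. For instance, the Row player's best reply to E is C, but against C the Column player prefers C over E.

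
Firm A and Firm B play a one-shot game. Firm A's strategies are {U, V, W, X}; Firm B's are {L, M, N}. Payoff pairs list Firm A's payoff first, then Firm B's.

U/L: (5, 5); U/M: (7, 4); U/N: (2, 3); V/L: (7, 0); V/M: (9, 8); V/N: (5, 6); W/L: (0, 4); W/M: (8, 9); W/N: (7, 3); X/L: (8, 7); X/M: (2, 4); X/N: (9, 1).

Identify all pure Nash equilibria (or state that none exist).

Find each player's best response to every opponent strategy; NE are the intersections.
Firm A's best responses — vs L: X (payoff 8); vs M: V (payoff 9); vs N: X (payoff 9).
Firm B's best responses — vs U: L (payoff 5); vs V: M (payoff 8); vs W: M (payoff 9); vs X: L (payoff 7).
Mutual best responses occur at (V, M) and (X, L); at each, neither player gains by switching.

(V, M) and (X, L)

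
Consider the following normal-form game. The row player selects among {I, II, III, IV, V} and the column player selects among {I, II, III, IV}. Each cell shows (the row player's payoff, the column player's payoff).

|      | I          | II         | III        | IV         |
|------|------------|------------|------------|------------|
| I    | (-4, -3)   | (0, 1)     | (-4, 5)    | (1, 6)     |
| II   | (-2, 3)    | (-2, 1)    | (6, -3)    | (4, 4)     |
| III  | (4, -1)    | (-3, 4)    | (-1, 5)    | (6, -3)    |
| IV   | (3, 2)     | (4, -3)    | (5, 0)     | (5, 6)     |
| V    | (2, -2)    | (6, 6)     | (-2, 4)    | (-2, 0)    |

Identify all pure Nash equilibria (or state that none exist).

Find each player's best response to every opponent strategy; NE are the intersections.
The row player's best responses — vs I: III (payoff 4); vs II: V (payoff 6); vs III: II (payoff 6); vs IV: III (payoff 6).
The column player's best responses — vs I: IV (payoff 6); vs II: IV (payoff 4); vs III: III (payoff 5); vs IV: IV (payoff 6); vs V: II (payoff 6).
The only mutual best response is (V, II); neither player gains by switching there.

(V, II)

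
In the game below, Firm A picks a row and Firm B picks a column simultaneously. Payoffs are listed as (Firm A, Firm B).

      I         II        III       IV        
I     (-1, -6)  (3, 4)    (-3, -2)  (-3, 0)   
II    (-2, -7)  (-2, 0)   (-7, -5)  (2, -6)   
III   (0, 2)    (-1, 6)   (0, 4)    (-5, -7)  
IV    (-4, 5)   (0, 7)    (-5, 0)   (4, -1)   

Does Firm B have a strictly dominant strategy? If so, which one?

A strategy is strictly dominant if it gives Firm B a strictly higher payoff than every other strategy, against every choice by the opponent.
II strictly dominates: vs I: 4 > each of {-6, -2, 0}; vs II: 0 > each of {-7, -5, -6}; vs III: 6 > each of {2, 4, -7}; vs IV: 7 > each of {5, 0, -1}.

II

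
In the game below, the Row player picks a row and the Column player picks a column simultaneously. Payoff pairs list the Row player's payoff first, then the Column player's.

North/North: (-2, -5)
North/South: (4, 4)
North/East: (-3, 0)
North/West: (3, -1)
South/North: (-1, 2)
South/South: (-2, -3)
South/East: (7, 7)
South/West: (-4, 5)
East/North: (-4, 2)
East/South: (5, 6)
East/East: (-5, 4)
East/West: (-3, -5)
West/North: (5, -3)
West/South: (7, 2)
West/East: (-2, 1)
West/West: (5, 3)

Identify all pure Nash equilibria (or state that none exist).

(South, East) and (West, West)

A profile is a Nash equilibrium when each player is best-responding to the other.
The Row player's best responses — vs North: West (payoff 5); vs South: West (payoff 7); vs East: South (payoff 7); vs West: West (payoff 5).
The Column player's best responses — vs North: South (payoff 4); vs South: East (payoff 7); vs East: South (payoff 6); vs West: West (payoff 3).
Mutual best responses occur at (South, East) and (West, West); at each, neither player gains by switching.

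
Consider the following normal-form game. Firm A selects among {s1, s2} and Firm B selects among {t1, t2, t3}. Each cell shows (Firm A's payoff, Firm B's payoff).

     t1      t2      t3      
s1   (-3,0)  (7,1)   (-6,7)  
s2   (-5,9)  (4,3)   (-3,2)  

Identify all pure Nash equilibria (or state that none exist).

None

Check mutual best responses: a cell is a NE iff neither player can gain by unilaterally deviating.
Firm A's best responses — vs t1: s1 (payoff -3); vs t2: s1 (payoff 7); vs t3: s2 (payoff -3).
Firm B's best responses — vs s1: t3 (payoff 7); vs s2: t1 (payoff 9).
No cell has both players best-responding. For instance, Firm A's best reply to t2 is s1, but against s1 Firm B prefers t3 over t2.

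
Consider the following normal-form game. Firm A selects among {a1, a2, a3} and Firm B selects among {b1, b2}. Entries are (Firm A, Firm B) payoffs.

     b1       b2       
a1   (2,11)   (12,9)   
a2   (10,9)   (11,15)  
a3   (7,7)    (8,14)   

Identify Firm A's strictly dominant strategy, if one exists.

None

Check whether one of Firm A's strategies beats all alternatives regardless of what the opponent does.
a1 is not dominant: against b1, a2 gives 10 > 2.
a2 is not dominant: against b2, a1 gives 12 > 11.
a3 is not dominant: against b1, a2 gives 10 > 7.
No single strategy is best against every opponent action.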